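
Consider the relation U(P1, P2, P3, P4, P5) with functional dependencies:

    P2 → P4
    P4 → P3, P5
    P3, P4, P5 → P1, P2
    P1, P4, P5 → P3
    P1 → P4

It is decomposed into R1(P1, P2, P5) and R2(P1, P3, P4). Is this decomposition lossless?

Common attributes: R1 ∩ R2 = {P1}.
Closure of {P1}: P1 → P4 applies, adding P4; P4 → P3, P5 applies, adding P3, P5; P3, P4, P5 → P1, P2 applies, adding P2. So (P1)⁺ = {P1, P2, P3, P4, P5}.
This closure contains every attribute of R1, so R1 ∩ R2 → R1. The join is lossless.

Yes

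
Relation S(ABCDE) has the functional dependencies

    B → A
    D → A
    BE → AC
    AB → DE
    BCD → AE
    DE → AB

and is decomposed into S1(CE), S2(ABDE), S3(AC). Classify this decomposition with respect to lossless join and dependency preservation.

Lossless test (chase): applying each FD to every pair of rows produces no changes in the tableau, so no row becomes fully distinguished — the join is lossy.
Dependency preservation: the restricted closure of {BE} across the fragments never reaches {AC}, so BE → AC cannot be enforced without a join — not preserved.

lossy and not dependency-preserving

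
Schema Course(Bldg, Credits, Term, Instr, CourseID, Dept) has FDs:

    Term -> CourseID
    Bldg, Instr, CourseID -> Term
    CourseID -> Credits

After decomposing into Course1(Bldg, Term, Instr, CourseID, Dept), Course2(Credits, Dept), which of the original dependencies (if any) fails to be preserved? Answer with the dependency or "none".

CourseID -> Credits

Check CourseID → Credits: no single fragment contains all of {Credits, CourseID}, and the restricted closure of {CourseID} across the fragments never reaches {Credits}.
Term → CourseID is preserved.
Bldg, Instr, CourseID → Term is preserved.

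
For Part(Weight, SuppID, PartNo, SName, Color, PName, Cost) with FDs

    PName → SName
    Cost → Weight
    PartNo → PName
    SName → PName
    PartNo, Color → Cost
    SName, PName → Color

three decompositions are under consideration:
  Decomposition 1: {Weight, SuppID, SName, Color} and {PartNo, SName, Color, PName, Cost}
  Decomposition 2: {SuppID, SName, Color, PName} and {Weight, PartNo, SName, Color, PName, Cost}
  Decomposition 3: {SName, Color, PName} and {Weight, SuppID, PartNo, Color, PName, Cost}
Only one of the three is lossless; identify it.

Decomposition 1: common = {SName, Color}, closure = {SName, Color, PName} → lossy.
Decomposition 2: common = {SName, Color, PName}, closure = {SName, Color, PName} → lossy.
Decomposition 3: common = {Color, PName}, closure = {SName, Color, PName} → lossless.

Decomposition 3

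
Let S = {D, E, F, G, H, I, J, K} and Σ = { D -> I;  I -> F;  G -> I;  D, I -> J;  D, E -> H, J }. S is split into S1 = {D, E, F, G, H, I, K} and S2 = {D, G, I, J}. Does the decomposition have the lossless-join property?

Common attributes: S1 ∩ S2 = {D, G, I}.
Closure of {D, G, I}: I → F applies, adding F; D, I → J applies, adding J. So (D, G, I)⁺ = {D, F, G, I, J}.
This closure contains every attribute of S2, so S1 ∩ S2 → S2. The join is lossless.

Yes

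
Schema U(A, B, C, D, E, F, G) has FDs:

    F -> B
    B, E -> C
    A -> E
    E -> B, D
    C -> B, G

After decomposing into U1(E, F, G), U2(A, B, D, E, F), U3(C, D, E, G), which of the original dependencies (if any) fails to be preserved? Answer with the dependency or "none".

Check C → B, G: no single fragment contains all of {B, C, G}, and the restricted closure of {C} across the fragments never reaches {B, G}.
F → B is preserved.
B, E → C is preserved.
A → E is preserved.
E → B, D is preserved.

C -> B, G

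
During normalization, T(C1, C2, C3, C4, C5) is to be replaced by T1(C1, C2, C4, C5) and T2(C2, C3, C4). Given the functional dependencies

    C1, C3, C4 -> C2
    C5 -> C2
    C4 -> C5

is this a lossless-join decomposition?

No

Common attributes: T1 ∩ T2 = {C2, C4}.
Closure of {C2, C4}: C4 → C5 applies, adding C5. So (C2, C4)⁺ = {C2, C4, C5}.
The closure contains neither all of T1 = {C1, C2, C4, C5} nor all of T2 = {C2, C3, C4}, so the common attributes are not a superkey of either fragment. The join is lossy.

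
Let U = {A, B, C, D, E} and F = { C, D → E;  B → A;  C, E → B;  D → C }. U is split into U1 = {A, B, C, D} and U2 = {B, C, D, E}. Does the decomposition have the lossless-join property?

Yes

Common attributes: U1 ∩ U2 = {B, C, D}.
Closure of {B, C, D}: C, D → E applies, adding E; B → A applies, adding A. So (B, C, D)⁺ = {A, B, C, D, E}.
This closure contains every attribute of U1, so U1 ∩ U2 → U1. The join is lossless.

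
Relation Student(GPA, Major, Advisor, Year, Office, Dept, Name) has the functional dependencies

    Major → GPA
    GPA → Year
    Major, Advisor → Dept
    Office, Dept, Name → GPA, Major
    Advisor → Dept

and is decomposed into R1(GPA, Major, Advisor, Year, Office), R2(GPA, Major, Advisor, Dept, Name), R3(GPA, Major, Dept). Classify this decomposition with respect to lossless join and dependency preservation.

Lossless test (chase): Rows 1 and 2 agree on GPA; apply GPA→Year and equate their Year entries. Rows 1 and 3 agree on GPA; apply GPA→Year and equate their Year entries. Rows 1 and 2 agree on Major, Advisor; apply Major, Advisor→Dept and equate their Dept entries. No row becomes fully distinguished — the join is lossy.
Dependency preservation: the restricted closure of {Office, Dept, Name} across the fragments never reaches {GPA, Major}, so Office, Dept, Name → GPA, Major cannot be enforced without a join — not preserved.

lossy and not dependency-preserving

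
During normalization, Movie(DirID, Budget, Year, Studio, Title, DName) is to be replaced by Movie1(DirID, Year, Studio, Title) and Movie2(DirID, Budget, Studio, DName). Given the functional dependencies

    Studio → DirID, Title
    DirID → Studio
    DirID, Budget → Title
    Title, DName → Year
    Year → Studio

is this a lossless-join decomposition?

Common attributes: Movie1 ∩ Movie2 = {DirID, Studio}.
Closure of {DirID, Studio}: Studio → DirID, Title applies, adding Title. So (DirID, Studio)⁺ = {DirID, Studio, Title}.
The closure contains neither all of Movie1 = {DirID, Year, Studio, Title} nor all of Movie2 = {DirID, Budget, Studio, DName}, so the common attributes are not a superkey of either fragment. The join is lossy.

No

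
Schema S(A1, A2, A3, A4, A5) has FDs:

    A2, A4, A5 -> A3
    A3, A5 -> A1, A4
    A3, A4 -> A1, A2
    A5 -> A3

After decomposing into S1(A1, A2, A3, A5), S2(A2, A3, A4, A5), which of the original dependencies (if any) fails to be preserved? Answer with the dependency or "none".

A3, A4 -> A1, A2

Check A3, A4 → A1, A2: no single fragment contains all of {A1, A2, A3, A4}, and the restricted closure of {A3, A4} across the fragments never reaches {A1, A2}.
A2, A4, A5 → A3 is preserved.
A3, A5 → A1, A4 is preserved.
A5 → A3 is preserved.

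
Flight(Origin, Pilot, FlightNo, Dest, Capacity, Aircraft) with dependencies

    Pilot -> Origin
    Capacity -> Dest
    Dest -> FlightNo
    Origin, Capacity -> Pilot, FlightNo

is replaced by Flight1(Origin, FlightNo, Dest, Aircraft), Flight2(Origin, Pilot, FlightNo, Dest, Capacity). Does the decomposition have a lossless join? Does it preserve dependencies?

lossy but dependency-preserving

Lossless test: (Origin, FlightNo, Dest)⁺ = {Origin, FlightNo, Dest}, which is a superkey of neither fragment — lossy.
Dependency preservation: every FD's attributes lie within a single fragment, so each can be enforced locally — preserved.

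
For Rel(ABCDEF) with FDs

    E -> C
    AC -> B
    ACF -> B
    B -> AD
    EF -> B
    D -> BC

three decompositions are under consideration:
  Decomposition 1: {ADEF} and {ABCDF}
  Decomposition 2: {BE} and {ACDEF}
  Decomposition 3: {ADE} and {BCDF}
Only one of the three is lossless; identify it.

Decomposition 1: common = {ADF}, closure = {ABCDF} → lossless.
Decomposition 2: common = {E}, closure = {CE} → lossy.
Decomposition 3: common = {D}, closure = {ABCD} → lossy.

Decomposition 1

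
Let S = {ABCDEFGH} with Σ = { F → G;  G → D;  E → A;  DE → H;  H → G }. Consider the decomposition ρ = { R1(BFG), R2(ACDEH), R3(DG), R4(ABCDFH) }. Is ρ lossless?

Chase test. Columns are ABCDEFGH; row i has aⱼ where attribute j ∈ Ri, else bᵢⱼ.
Initial tableau (one row per fragment):
  row 1: b11 a2 b13 b14 b15 a6 a7 b18
  row 2: a1 b22 a3 a4 a5 b26 b27 a8
  row 3: b31 b32 b33 a4 b35 b36 a7 b38
  row 4: a1 a2 a3 a4 b45 a6 b47 a8
Rows 1 and 4 agree on F; apply F→G and equate their G entries.
Rows 1 and 3 agree on G; apply G→D and equate their D entries.
Rows 2 and 4 agree on H; apply H→G and equate their G entries.
No row becomes fully distinguished — the join is lossy.

No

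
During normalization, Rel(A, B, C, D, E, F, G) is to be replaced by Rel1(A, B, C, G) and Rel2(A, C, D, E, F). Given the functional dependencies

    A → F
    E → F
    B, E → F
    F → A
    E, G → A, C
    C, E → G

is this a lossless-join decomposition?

Common attributes: Rel1 ∩ Rel2 = {A, C}.
Closure of {A, C}: A → F applies, adding F. So (A, C)⁺ = {A, C, F}.
The closure contains neither all of Rel1 = {A, B, C, G} nor all of Rel2 = {A, C, D, E, F}, so the common attributes are not a superkey of either fragment. The join is lossy.

No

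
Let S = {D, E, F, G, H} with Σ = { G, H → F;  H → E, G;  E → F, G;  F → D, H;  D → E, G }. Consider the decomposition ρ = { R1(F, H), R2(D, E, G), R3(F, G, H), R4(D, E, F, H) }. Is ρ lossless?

Yes

Chase test. Columns are D, E, F, G, H; row i has aⱼ where attribute j ∈ Ri, else bᵢⱼ.
Initial tableau (one row per fragment):
  row 1: b11 b12 a3 b14 a5
  row 2: a1 a2 b23 a4 b25
  row 3: b31 b32 a3 a4 a5
  row 4: a1 a2 a3 b44 a5
Rows 1 and 3 agree on H; apply H→E, G and equate their E, G entries.
Rows 1 and 4 agree on H; apply H→E, G and equate their E, G entries.
Rows 1 and 2 agree on E; apply E→F, G and equate their F, G entries.
Rows 1 and 2 agree on F; apply F→D, H and equate their D, H entries.
Rows 1 and 3 agree on F; apply F→D, H and equate their D, H entries.
Row 1 is now all distinguished symbols — the join is lossless.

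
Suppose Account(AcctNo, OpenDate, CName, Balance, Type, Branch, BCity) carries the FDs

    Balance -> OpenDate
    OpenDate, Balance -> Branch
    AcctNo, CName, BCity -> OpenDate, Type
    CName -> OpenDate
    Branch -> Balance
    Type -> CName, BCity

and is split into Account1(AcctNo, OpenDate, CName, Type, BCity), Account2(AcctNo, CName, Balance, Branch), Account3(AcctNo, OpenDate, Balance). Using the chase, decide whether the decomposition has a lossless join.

No

Chase test. Columns are AcctNo, OpenDate, CName, Balance, Type, Branch, BCity; row i has aⱼ where attribute j ∈ Accounti, else bᵢⱼ.
Initial tableau (one row per fragment):
  row 1: a1 a2 a3 b14 a5 b16 a7
  row 2: a1 b22 a3 a4 b25 a6 b27
  row 3: a1 a2 b33 a4 b35 b36 b37
Rows 2 and 3 agree on Balance; apply Balance→OpenDate and equate their OpenDate entries.
Rows 2 and 3 agree on OpenDate, Balance; apply OpenDate, Balance→Branch and equate their Branch entries.
No row becomes fully distinguished — the join is lossy.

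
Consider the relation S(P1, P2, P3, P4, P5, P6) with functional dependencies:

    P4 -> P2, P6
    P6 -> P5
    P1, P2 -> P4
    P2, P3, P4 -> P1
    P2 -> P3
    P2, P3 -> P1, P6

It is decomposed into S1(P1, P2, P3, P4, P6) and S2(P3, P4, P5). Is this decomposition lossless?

Yes

Common attributes: S1 ∩ S2 = {P3, P4}.
Closure of {P3, P4}: P4 → P2, P6 applies, adding P2, P6; P6 → P5 applies, adding P5; P2, P3, P4 → P1 applies, adding P1. So (P3, P4)⁺ = {P1, P2, P3, P4, P5, P6}.
This closure contains every attribute of S1, so S1 ∩ S2 → S1. The join is lossless.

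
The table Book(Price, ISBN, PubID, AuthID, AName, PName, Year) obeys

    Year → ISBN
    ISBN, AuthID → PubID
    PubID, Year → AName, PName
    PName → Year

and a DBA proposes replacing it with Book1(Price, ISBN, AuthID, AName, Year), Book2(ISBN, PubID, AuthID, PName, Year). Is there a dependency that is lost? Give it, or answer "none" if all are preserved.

PubID, Year → AName, PName

Check PubID, Year → AName, PName: no single fragment contains all of {PubID, AName, PName, Year}, and the restricted closure of {PubID, Year} across the fragments never reaches {AName, PName}.
Year → ISBN is preserved.
ISBN, AuthID → PubID is preserved.
PName → Year is preserved.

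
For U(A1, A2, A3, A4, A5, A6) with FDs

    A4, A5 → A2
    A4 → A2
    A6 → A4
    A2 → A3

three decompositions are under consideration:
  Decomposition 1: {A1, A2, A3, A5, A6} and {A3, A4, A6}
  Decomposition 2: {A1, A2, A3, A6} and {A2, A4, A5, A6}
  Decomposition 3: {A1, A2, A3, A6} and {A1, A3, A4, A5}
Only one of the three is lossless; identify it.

Decomposition 1

Decomposition 1: common = {A3, A6}, closure = {A2, A3, A4, A6} → lossless.
Decomposition 2: common = {A2, A6}, closure = {A2, A3, A4, A6} → lossy.
Decomposition 3: common = {A1, A3}, closure = {A1, A3} → lossy.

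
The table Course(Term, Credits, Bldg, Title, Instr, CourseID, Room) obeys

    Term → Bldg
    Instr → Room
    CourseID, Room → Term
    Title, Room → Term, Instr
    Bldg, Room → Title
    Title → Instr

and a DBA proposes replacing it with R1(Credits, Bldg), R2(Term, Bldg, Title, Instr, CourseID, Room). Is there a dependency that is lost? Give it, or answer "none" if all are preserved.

none

Term → Bldg lies within R2.
Instr → Room lies within R2.
CourseID, Room → Term lies within R2.
Title, Room → Term, Instr lies within R2.
Bldg, Room → Title lies within R2.
Title → Instr lies within R2.
Every dependency is enforceable on the fragments, so the decomposition is dependency-preserving.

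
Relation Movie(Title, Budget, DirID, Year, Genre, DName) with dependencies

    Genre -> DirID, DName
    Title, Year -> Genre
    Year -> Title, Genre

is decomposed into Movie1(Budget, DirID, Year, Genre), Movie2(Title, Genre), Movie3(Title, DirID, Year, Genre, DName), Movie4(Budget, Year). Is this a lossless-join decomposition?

Yes

Chase test. Columns are Title, Budget, DirID, Year, Genre, DName; row i has aⱼ where attribute j ∈ Moviei, else bᵢⱼ.
Initial tableau (one row per fragment):
  row 1: b11 a2 a3 a4 a5 b16
  row 2: a1 b22 b23 b24 a5 b26
  row 3: a1 b32 a3 a4 a5 a6
  row 4: b41 a2 b43 a4 b45 b46
Rows 1 and 2 agree on Genre; apply Genre→DirID, DName and equate their DirID, DName entries.
Rows 1 and 3 agree on Genre; apply Genre→DirID, DName and equate their DirID, DName entries.
Rows 1 and 3 agree on Year; apply Year→Title, Genre and equate their Title, Genre entries.
Rows 1 and 4 agree on Year; apply Year→Title, Genre and equate their Title, Genre entries.
Rows 1 and 4 agree on Genre; apply Genre→DirID, DName and equate their DirID, DName entries.
Row 1 is now all distinguished symbols — the join is lossless.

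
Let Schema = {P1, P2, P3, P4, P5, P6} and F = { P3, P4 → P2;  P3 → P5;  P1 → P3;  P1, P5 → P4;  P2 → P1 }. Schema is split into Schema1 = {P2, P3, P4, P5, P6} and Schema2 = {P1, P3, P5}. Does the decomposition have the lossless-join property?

Common attributes: Schema1 ∩ Schema2 = {P3, P5}.
No dependency enlarges {P3, P5}, so (P3, P5)⁺ = {P3, P5}.
The closure contains neither all of Schema1 = {P2, P3, P4, P5, P6} nor all of Schema2 = {P1, P3, P5}, so the common attributes are not a superkey of either fragment. The join is lossy.

No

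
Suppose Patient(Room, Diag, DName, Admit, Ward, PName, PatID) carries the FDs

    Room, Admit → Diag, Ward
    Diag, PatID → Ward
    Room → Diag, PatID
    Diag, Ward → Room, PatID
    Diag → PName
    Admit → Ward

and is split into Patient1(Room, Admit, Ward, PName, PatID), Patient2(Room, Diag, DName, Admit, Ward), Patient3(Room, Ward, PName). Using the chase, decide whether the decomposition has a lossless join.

Chase test. Columns are Room, Diag, DName, Admit, Ward, PName, PatID; row i has aⱼ where attribute j ∈ Patienti, else bᵢⱼ.
Initial tableau (one row per fragment):
  row 1: a1 b12 b13 a4 a5 a6 a7
  row 2: a1 a2 a3 a4 a5 b26 b27
  row 3: a1 b32 b33 b34 a5 a6 b37
Rows 1 and 2 agree on Room, Admit; apply Room, Admit→Diag, Ward and equate their Diag, Ward entries.
Rows 1 and 2 agree on Room; apply Room→Diag, PatID and equate their Diag, PatID entries.
Rows 1 and 3 agree on Room; apply Room→Diag, PatID and equate their Diag, PatID entries.
Rows 1 and 2 agree on Diag; apply Diag→PName and equate their PName entries.
Row 2 is now all distinguished symbols — the join is lossless.

Yes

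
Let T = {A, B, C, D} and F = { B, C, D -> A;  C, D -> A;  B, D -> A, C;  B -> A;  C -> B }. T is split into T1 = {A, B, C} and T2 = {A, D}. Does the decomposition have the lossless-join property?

Common attributes: T1 ∩ T2 = {A}.
No dependency enlarges {A}, so (A)⁺ = {A}.
The closure contains neither all of T1 = {A, B, C} nor all of T2 = {A, D}, so the common attributes are not a superkey of either fragment. The join is lossy.

No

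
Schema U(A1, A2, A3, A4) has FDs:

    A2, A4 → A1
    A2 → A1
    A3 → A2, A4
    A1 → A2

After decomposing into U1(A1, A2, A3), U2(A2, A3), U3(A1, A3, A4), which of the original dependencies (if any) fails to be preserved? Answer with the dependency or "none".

none

A2, A4 → A1: restricted closure across fragments reaches A1.
A2 → A1 lies within U1.
A3 → A2, A4: restricted closure across fragments reaches A2, A4.
A1 → A2 lies within U1.
Every dependency is enforceable on the fragments, so the decomposition is dependency-preserving.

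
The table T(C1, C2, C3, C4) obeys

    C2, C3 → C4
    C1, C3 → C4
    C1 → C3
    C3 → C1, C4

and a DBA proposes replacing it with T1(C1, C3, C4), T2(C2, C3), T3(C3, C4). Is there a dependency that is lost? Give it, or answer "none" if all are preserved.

C2, C3 → C4: restricted closure across fragments reaches C4.
C1, C3 → C4 lies within T1.
C1 → C3 lies within T1.
C3 → C1, C4 lies within T1.
Every dependency is enforceable on the fragments, so the decomposition is dependency-preserving.

none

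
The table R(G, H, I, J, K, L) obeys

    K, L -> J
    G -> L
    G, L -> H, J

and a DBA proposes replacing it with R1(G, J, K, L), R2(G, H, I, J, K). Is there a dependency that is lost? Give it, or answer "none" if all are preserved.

K, L → J lies within R1.
G → L lies within R1.
G, L → H, J: restricted closure across fragments reaches H, J.
Every dependency is enforceable on the fragments, so the decomposition is dependency-preserving.

none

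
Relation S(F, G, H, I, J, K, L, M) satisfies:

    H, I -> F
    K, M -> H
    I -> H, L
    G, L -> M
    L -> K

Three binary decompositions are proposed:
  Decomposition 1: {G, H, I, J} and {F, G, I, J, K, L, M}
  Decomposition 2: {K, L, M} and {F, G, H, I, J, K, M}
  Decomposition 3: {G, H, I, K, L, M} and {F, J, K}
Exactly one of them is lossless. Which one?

Decomposition 1: common = {G, I, J}, closure = {F, G, H, I, J, K, L, M} → lossless.
Decomposition 2: common = {K, M}, closure = {H, K, M} → lossy.
Decomposition 3: common = {K}, closure = {K} → lossy.

Decomposition 1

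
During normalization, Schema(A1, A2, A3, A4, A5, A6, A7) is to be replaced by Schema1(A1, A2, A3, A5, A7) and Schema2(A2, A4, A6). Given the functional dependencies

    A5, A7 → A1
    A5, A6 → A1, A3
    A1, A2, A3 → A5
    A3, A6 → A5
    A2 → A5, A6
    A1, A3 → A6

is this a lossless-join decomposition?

Common attributes: Schema1 ∩ Schema2 = {A2}.
Closure of {A2}: A2 → A5, A6 applies, adding A5, A6; A5, A6 → A1, A3 applies, adding A1, A3. So (A2)⁺ = {A1, A2, A3, A5, A6}.
The closure contains neither all of Schema1 = {A1, A2, A3, A5, A7} nor all of Schema2 = {A2, A4, A6}, so the common attributes are not a superkey of either fragment. The join is lossy.

No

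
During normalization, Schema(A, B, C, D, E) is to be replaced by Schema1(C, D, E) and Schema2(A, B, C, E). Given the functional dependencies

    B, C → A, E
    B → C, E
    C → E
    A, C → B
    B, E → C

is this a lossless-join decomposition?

Common attributes: Schema1 ∩ Schema2 = {C, E}.
No dependency enlarges {C, E}, so (C, E)⁺ = {C, E}.
The closure contains neither all of Schema1 = {C, D, E} nor all of Schema2 = {A, B, C, E}, so the common attributes are not a superkey of either fragment. The join is lossy.

No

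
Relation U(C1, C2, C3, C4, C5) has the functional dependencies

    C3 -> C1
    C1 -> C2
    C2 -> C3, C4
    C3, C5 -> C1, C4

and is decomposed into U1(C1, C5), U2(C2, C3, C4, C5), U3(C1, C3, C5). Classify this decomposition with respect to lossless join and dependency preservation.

Lossless test (chase): Rows 2 and 3 agree on C3; apply C3→C1 and equate their C1 entries. Rows 1 and 2 agree on C1; apply C1→C2 and equate their C2 entries. Rows 1 and 3 agree on C1; apply C1→C2 and equate their C2 entries. Rows 1 and 2 agree on C2; apply C2→C3, C4 and equate their C3, C4 entries. Rows 1 and 3 agree on C2; apply C2→C3, C4 and equate their C3, C4 entries. Row 1 is now all distinguished symbols — the join is lossless.
Dependency preservation: C1 → C2; C3, C5 → C1, C4 are not contained in any single fragment, but the restricted closure of each left-hand side across the fragments still reaches the right-hand side; the remaining FDs each lie inside some fragment. All dependencies are preserved.

lossless and dependency-preserving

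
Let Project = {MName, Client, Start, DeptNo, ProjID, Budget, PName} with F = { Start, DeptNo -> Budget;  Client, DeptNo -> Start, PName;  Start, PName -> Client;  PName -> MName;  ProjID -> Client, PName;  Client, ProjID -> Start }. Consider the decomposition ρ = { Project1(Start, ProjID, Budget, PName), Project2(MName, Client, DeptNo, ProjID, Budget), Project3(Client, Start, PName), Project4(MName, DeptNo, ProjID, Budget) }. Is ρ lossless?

Yes

Chase test. Columns are MName, Client, Start, DeptNo, ProjID, Budget, PName; row i has aⱼ where attribute j ∈ Projecti, else bᵢⱼ.
Initial tableau (one row per fragment):
  row 1: b11 b12 a3 b14 a5 a6 a7
  row 2: a1 a2 b23 a4 a5 a6 b27
  row 3: b31 a2 a3 b34 b35 b36 a7
  row 4: a1 b42 b43 a4 a5 a6 b47
Rows 1 and 3 agree on Start, PName; apply Start, PName→Client and equate their Client entries.
Rows 1 and 3 agree on PName; apply PName→MName and equate their MName entries.
Rows 1 and 2 agree on ProjID; apply ProjID→Client, PName and equate their Client, PName entries.
Rows 1 and 4 agree on ProjID; apply ProjID→Client, PName and equate their Client, PName entries.
Rows 1 and 2 agree on Client, ProjID; apply Client, ProjID→Start and equate their Start entries.
Rows 1 and 4 agree on Client, ProjID; apply Client, ProjID→Start and equate their Start entries.
Rows 1 and 2 agree on PName; apply PName→MName and equate their MName entries.
Row 2 is now all distinguished symbols — the join is lossless.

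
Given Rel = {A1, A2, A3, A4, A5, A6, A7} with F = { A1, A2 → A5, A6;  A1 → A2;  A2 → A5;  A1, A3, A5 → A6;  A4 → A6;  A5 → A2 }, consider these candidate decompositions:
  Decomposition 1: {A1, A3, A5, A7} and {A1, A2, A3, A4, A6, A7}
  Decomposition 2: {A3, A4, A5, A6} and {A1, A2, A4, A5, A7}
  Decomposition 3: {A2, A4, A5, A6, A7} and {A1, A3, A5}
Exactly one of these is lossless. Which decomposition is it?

Decomposition 1

Decomposition 1: common = {A1, A3, A7}, closure = {A1, A2, A3, A5, A6, A7} → lossless.
Decomposition 2: common = {A4, A5}, closure = {A2, A4, A5, A6} → lossy.
Decomposition 3: common = {A5}, closure = {A2, A5} → lossy.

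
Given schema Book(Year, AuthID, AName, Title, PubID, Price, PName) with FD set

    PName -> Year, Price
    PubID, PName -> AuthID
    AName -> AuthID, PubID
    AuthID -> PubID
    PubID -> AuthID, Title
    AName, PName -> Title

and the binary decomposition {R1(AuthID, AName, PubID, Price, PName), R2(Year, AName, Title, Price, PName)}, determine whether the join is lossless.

Common attributes: R1 ∩ R2 = {AName, Price, PName}.
Closure of {AName, Price, PName}: PName → Year, Price applies, adding Year; AName → AuthID, PubID applies, adding AuthID, PubID; PubID → AuthID, Title applies, adding Title. So (AName, Price, PName)⁺ = {Year, AuthID, AName, Title, PubID, Price, PName}.
This closure contains every attribute of R1, so R1 ∩ R2 → R1. The join is lossless.

Yes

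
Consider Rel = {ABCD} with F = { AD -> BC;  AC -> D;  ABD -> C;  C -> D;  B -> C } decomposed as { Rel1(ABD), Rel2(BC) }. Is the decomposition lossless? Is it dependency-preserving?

Lossless test: (B)⁺ = {BCD}, which contains all of one fragment — lossless.
Dependency preservation: the restricted closure of {AC} across the fragments never reaches {D}, so AC → D cannot be enforced without a join — not preserved.

lossless but not dependency-preserving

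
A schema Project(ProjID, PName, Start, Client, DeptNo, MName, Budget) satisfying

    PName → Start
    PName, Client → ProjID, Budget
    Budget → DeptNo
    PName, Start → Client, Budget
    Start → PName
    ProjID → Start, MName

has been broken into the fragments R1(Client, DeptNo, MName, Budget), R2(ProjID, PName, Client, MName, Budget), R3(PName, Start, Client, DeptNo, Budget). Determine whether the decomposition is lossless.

Yes

Chase test. Columns are ProjID, PName, Start, Client, DeptNo, MName, Budget; row i has aⱼ where attribute j ∈ Ri, else bᵢⱼ.
Initial tableau (one row per fragment):
  row 1: b11 b12 b13 a4 a5 a6 a7
  row 2: a1 a2 b23 a4 b25 a6 a7
  row 3: b31 a2 a3 a4 a5 b36 a7
Rows 2 and 3 agree on PName; apply PName→Start and equate their Start entries.
Rows 2 and 3 agree on PName, Client; apply PName, Client→ProjID, Budget and equate their ProjID, Budget entries.
Rows 1 and 2 agree on Budget; apply Budget→DeptNo and equate their DeptNo entries.
Rows 2 and 3 agree on ProjID; apply ProjID→Start, MName and equate their Start, MName entries.
Row 2 is now all distinguished symbols — the join is lossless.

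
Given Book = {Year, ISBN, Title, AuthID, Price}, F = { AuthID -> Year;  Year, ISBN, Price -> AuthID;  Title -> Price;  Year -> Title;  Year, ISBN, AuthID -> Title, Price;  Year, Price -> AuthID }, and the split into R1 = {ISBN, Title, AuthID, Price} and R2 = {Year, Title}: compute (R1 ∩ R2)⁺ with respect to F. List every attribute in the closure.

Title, Price

R1 ∩ R2 = {Title}.
Title → Price applies, adding Price
Closure: {Title, Price}.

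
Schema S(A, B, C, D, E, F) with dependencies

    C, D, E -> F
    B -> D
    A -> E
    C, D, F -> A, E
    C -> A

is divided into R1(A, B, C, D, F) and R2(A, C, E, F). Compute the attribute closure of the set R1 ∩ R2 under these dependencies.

A, C, E, F

R1 ∩ R2 = {A, C, F}.
A → E applies, adding E
Closure: {A, C, E, F}.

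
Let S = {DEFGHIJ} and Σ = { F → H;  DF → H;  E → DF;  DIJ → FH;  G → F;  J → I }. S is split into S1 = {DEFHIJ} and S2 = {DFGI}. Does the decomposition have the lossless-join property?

No

Common attributes: S1 ∩ S2 = {DFI}.
Closure of {DFI}: F → H applies, adding H. So (DFI)⁺ = {DFHI}.
The closure contains neither all of S1 = {DEFHIJ} nor all of S2 = {DFGI}, so the common attributes are not a superkey of either fragment. The join is lossy.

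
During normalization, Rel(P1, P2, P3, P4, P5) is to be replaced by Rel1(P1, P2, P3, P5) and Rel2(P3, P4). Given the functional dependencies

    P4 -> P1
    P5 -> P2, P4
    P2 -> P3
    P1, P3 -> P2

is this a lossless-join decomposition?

Common attributes: Rel1 ∩ Rel2 = {P3}.
No dependency enlarges {P3}, so (P3)⁺ = {P3}.
The closure contains neither all of Rel1 = {P1, P2, P3, P5} nor all of Rel2 = {P3, P4}, so the common attributes are not a superkey of either fragment. The join is lossy.

No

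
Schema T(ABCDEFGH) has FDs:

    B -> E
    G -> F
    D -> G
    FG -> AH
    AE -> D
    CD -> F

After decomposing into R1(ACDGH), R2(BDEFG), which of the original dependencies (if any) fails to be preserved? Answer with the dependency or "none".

Check AE → D: no single fragment contains all of {ADE}, and the restricted closure of {AE} across the fragments never reaches {D}.
B → E is preserved.
G → F is preserved.
D → G is preserved.
FG → AH is preserved.
CD → F is preserved.

AE -> D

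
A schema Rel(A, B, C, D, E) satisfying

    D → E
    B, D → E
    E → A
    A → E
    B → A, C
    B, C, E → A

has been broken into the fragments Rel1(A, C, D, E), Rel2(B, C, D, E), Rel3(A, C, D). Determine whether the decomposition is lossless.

Chase test. Columns are A, B, C, D, E; row i has aⱼ where attribute j ∈ Reli, else bᵢⱼ.
Initial tableau (one row per fragment):
  row 1: a1 b12 a3 a4 a5
  row 2: b21 a2 a3 a4 a5
  row 3: a1 b32 a3 a4 b35
Rows 1 and 3 agree on D; apply D→E and equate their E entries.
Rows 1 and 2 agree on E; apply E→A and equate their A entries.
Row 2 is now all distinguished symbols — the join is lossless.

Yes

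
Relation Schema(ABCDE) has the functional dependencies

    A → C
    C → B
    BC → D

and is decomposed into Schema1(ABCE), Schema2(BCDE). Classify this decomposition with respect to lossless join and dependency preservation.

lossless and dependency-preserving

Lossless test: (BCE)⁺ = {BCDE}, which contains all of one fragment — lossless.
Dependency preservation: every FD's attributes lie within a single fragment, so each can be enforced locally — preserved.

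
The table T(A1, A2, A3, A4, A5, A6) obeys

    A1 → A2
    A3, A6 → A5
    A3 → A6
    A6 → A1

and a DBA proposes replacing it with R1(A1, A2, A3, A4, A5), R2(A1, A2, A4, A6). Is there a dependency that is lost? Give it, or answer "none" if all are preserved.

Check A3 → A6: no single fragment contains all of {A3, A6}, and the restricted closure of {A3} across the fragments never reaches {A6}.
A1 → A2 is preserved.
A3, A6 → A5 is preserved.
A6 → A1 is preserved.

A3 → A6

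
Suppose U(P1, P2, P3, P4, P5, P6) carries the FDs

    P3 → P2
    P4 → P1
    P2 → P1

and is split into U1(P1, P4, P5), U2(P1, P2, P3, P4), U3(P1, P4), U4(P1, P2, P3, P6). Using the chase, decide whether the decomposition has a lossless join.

Chase test. Columns are P1, P2, P3, P4, P5, P6; row i has aⱼ where attribute j ∈ Ui, else bᵢⱼ.
Initial tableau (one row per fragment):
  row 1: a1 b12 b13 a4 a5 b16
  row 2: a1 a2 a3 a4 b25 b26
  row 3: a1 b32 b33 a4 b35 b36
  row 4: a1 a2 a3 b44 b45 a6
No row becomes fully distinguished — the join is lossy.

No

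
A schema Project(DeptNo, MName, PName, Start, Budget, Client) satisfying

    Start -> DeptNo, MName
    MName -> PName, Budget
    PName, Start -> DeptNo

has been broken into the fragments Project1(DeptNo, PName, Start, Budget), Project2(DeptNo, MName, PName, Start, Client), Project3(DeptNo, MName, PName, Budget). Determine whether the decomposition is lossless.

Chase test. Columns are DeptNo, MName, PName, Start, Budget, Client; row i has aⱼ where attribute j ∈ Projecti, else bᵢⱼ.
Initial tableau (one row per fragment):
  row 1: a1 b12 a3 a4 a5 b16
  row 2: a1 a2 a3 a4 b25 a6
  row 3: a1 a2 a3 b34 a5 b36
Rows 1 and 2 agree on Start; apply Start→DeptNo, MName and equate their DeptNo, MName entries.
Rows 1 and 2 agree on MName; apply MName→PName, Budget and equate their PName, Budget entries.
Row 2 is now all distinguished symbols — the join is lossless.

Yes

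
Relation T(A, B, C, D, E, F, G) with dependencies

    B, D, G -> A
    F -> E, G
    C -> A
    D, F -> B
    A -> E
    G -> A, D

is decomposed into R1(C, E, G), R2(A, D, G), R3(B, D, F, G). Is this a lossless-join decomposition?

No

Chase test. Columns are A, B, C, D, E, F, G; row i has aⱼ where attribute j ∈ Ri, else bᵢⱼ.
Initial tableau (one row per fragment):
  row 1: b11 b12 a3 b14 a5 b16 a7
  row 2: a1 b22 b23 a4 b25 b26 a7
  row 3: b31 a2 b33 a4 b35 a6 a7
Rows 1 and 2 agree on G; apply G→A, D and equate their A, D entries.
Rows 1 and 3 agree on G; apply G→A, D and equate their A, D entries.
Rows 1 and 2 agree on A; apply A→E and equate their E entries.
Rows 1 and 3 agree on A; apply A→E and equate their E entries.
No row becomes fully distinguished — the join is lossy.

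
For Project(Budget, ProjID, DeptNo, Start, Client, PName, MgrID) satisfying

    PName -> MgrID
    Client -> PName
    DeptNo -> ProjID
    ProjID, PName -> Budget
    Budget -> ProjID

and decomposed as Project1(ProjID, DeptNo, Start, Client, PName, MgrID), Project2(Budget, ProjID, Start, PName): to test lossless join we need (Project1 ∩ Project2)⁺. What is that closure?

Project1 ∩ Project2 = {ProjID, Start, PName}.
PName → MgrID applies, adding MgrID
ProjID, PName → Budget applies, adding Budget
Closure: {Budget, ProjID, Start, PName, MgrID}.

Budget, ProjID, Start, PName, MgrID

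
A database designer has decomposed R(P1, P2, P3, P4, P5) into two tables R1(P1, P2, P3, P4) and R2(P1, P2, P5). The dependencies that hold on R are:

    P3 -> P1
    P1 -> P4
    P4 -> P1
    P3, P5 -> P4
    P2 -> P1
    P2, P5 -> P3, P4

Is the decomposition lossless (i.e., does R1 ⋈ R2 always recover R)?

No

Common attributes: R1 ∩ R2 = {P1, P2}.
Closure of {P1, P2}: P1 → P4 applies, adding P4. So (P1, P2)⁺ = {P1, P2, P4}.
The closure contains neither all of R1 = {P1, P2, P3, P4} nor all of R2 = {P1, P2, P5}, so the common attributes are not a superkey of either fragment. The join is lossy.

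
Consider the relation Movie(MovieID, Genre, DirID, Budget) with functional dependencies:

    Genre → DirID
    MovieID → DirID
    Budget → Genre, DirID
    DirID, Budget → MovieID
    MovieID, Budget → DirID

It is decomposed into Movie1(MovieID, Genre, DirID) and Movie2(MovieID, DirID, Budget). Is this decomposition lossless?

No

Common attributes: Movie1 ∩ Movie2 = {MovieID, DirID}.
No dependency enlarges {MovieID, DirID}, so (MovieID, DirID)⁺ = {MovieID, DirID}.
The closure contains neither all of Movie1 = {MovieID, Genre, DirID} nor all of Movie2 = {MovieID, DirID, Budget}, so the common attributes are not a superkey of either fragment. The join is lossy.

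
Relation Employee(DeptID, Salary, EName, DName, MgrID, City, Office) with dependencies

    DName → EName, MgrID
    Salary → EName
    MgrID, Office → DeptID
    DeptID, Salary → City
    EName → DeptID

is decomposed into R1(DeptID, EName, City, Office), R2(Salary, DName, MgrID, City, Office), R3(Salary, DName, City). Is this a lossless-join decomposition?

No

Chase test. Columns are DeptID, Salary, EName, DName, MgrID, City, Office; row i has aⱼ where attribute j ∈ Ri, else bᵢⱼ.
Initial tableau (one row per fragment):
  row 1: a1 b12 a3 b14 b15 a6 a7
  row 2: b21 a2 b23 a4 a5 a6 a7
  row 3: b31 a2 b33 a4 b35 a6 b37
Rows 2 and 3 agree on DName; apply DName→EName, MgrID and equate their EName, MgrID entries.
Rows 2 and 3 agree on EName; apply EName→DeptID and equate their DeptID entries.
No row becomes fully distinguished — the join is lossy.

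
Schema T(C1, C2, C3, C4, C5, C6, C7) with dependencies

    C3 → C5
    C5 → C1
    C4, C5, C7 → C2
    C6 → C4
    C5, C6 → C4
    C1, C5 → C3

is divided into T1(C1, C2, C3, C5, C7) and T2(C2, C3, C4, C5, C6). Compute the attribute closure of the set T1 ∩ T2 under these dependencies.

C1, C2, C3, C5

T1 ∩ T2 = {C2, C3, C5}.
C5 → C1 applies, adding C1
Closure: {C1, C2, C3, C5}.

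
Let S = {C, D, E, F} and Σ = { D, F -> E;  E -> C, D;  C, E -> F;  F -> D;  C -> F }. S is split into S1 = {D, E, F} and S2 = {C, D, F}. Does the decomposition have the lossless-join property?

Yes

Common attributes: S1 ∩ S2 = {D, F}.
Closure of {D, F}: D, F → E applies, adding E; E → C, D applies, adding C. So (D, F)⁺ = {C, D, E, F}.
This closure contains every attribute of S1, so S1 ∩ S2 → S1. The join is lossless.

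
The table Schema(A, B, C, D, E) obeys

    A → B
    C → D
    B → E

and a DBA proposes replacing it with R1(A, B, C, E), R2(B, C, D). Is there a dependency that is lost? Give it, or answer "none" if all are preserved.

A → B lies within R1.
C → D lies within R2.
B → E lies within R1.
Every dependency is enforceable on the fragments, so the decomposition is dependency-preserving.

none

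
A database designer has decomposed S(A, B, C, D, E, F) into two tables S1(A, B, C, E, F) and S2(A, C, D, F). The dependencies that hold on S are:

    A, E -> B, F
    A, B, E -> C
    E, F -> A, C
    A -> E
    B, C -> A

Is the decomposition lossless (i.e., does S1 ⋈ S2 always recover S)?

Common attributes: S1 ∩ S2 = {A, C, F}.
Closure of {A, C, F}: A → E applies, adding E; A, E → B, F applies, adding B. So (A, C, F)⁺ = {A, B, C, E, F}.
This closure contains every attribute of S1, so S1 ∩ S2 → S1. The join is lossless.

Yes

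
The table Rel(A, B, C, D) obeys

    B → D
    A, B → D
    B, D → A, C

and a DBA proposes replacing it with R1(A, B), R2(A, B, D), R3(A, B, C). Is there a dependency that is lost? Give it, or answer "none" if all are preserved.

none

B → D lies within R2.
A, B → D lies within R2.
B, D → A, C: restricted closure across fragments reaches A, C.
Every dependency is enforceable on the fragments, so the decomposition is dependency-preserving.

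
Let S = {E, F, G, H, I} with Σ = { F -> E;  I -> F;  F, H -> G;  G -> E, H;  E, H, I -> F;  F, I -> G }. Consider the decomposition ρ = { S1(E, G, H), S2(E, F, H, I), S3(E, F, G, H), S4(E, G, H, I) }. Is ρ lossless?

Yes

Chase test. Columns are E, F, G, H, I; row i has aⱼ where attribute j ∈ Si, else bᵢⱼ.
Initial tableau (one row per fragment):
  row 1: a1 b12 a3 a4 b15
  row 2: a1 a2 b23 a4 a5
  row 3: a1 a2 a3 a4 b35
  row 4: a1 b42 a3 a4 a5
Rows 2 and 4 agree on I; apply I→F and equate their F entries.
Rows 2 and 3 agree on F, H; apply F, H→G and equate their G entries.
Row 2 is now all distinguished symbols — the join is lossless.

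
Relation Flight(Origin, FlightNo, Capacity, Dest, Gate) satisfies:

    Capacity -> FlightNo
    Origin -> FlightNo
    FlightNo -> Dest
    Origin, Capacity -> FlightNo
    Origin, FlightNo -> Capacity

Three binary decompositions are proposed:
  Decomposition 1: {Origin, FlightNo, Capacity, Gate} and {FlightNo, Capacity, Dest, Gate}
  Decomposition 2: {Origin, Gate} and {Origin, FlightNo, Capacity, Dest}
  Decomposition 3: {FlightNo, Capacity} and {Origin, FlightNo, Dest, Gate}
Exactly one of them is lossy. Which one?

Decomposition 1: common = {FlightNo, Capacity, Gate}, closure = {FlightNo, Capacity, Dest, Gate} → lossless.
Decomposition 2: common = {Origin}, closure = {Origin, FlightNo, Capacity, Dest} → lossless.
Decomposition 3: common = {FlightNo}, closure = {FlightNo, Dest} → lossy.

Decomposition 3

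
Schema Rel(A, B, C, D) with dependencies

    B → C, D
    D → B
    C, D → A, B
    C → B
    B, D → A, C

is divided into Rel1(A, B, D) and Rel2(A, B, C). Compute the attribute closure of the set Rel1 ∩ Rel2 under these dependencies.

A, B, C, D

Rel1 ∩ Rel2 = {A, B}.
B → C, D applies, adding C, D
Closure: {A, B, C, D}.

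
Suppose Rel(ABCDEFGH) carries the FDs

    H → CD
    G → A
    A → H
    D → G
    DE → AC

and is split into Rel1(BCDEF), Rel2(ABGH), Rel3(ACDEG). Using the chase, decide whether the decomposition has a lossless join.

Yes

Chase test. Columns are ABCDEFGH; row i has aⱼ where attribute j ∈ Reli, else bᵢⱼ.
Initial tableau (one row per fragment):
  row 1: b11 a2 a3 a4 a5 a6 b17 b18
  row 2: a1 a2 b23 b24 b25 b26 a7 a8
  row 3: a1 b32 a3 a4 a5 b36 a7 b38
Rows 2 and 3 agree on A; apply A→H and equate their H entries.
Rows 1 and 3 agree on D; apply D→G and equate their G entries.
Rows 1 and 3 agree on DE; apply DE→AC and equate their AC entries.
Rows 2 and 3 agree on H; apply H→CD and equate their CD entries.
Rows 1 and 2 agree on A; apply A→H and equate their H entries.
Row 1 is now all distinguished symbols — the join is lossless.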